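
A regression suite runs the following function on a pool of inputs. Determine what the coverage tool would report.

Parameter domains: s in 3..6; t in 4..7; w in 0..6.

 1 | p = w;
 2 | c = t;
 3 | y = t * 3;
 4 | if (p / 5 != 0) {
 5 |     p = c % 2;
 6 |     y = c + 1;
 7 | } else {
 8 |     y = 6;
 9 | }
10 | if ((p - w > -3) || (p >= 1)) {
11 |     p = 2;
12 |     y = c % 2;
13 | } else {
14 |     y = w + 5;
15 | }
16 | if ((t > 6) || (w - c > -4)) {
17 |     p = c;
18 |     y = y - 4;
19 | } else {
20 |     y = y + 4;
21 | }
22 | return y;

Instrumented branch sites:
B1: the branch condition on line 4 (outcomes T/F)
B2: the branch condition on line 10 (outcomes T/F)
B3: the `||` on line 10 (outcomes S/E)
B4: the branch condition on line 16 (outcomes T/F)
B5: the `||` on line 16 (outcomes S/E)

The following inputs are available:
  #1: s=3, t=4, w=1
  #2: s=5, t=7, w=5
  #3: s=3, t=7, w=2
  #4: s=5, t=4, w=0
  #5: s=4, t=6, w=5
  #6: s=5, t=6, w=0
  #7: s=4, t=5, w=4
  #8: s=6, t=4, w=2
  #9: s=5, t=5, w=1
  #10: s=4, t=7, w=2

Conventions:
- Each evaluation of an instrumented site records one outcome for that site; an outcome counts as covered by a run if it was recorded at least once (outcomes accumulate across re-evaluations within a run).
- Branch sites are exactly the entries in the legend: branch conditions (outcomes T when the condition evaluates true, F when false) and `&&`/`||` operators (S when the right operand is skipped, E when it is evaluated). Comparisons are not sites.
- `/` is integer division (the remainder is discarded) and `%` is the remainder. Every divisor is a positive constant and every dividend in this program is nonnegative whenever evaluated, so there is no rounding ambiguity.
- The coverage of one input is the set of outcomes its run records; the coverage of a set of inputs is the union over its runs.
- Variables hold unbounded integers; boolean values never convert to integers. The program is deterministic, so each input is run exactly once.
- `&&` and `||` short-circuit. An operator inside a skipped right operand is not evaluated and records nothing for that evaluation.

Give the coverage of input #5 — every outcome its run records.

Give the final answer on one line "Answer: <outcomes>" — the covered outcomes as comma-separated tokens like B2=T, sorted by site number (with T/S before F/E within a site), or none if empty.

Tracing the run of input #5 (s=4, t=6, w=5):
  B1->T, B3->E, B2->F, B5->E, B4->T
as a set, this run covers: B1=T, B2=F, B3=E, B4=T, B5=E

Answer: B1=T, B2=F, B3=E, B4=T, B5=E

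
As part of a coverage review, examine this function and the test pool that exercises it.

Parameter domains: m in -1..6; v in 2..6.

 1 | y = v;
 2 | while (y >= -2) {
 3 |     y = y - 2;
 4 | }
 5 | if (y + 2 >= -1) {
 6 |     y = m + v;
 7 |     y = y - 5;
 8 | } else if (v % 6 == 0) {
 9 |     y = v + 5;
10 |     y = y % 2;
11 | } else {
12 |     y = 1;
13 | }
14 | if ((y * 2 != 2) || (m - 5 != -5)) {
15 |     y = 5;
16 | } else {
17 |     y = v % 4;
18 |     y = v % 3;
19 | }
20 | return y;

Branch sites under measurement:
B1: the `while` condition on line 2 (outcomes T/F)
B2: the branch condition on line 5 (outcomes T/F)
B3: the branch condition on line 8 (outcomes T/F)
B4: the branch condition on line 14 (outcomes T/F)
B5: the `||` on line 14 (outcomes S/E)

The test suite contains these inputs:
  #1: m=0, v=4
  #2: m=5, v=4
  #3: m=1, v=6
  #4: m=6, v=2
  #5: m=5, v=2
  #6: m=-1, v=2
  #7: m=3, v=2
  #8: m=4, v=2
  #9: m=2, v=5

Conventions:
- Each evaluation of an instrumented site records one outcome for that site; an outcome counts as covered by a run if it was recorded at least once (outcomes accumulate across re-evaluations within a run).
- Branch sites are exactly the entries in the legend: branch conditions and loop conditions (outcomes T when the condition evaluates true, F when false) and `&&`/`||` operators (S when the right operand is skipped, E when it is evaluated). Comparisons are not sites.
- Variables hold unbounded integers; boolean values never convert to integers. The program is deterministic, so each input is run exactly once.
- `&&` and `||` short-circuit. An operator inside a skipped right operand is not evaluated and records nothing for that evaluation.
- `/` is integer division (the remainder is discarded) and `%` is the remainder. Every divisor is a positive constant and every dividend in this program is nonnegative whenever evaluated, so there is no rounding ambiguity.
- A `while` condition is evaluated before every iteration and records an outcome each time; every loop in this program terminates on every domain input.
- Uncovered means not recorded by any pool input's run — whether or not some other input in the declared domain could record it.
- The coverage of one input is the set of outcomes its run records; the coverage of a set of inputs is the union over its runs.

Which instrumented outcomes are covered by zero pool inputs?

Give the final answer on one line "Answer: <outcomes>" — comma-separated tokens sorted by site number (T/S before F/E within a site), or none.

run #1 (m=0, v=4) runs B1->T, B1->T, B1->T, B1->T, B1->F, B2->F, B3->F, B5->E, B4->F; records B1=T, B1=F, B2=F, B3=F, B4=F, B5=E
run #2 (m=5, v=4) runs B1->T, B1->T, B1->T, B1->T, B1->F, B2->F, B3->F, B5->E, B4->T; records B1=T, B1=F, B2=F, B3=F, B4=T, B5=E
run #3 (m=1, v=6) runs B1->T, B1->T, B1->T, B1->T, B1->T, B1->F, B2->F, B3->T, B5->E, B4->T; records B1=T, B1=F, B2=F, B3=T, B4=T, B5=E
run #4 (m=6, v=2) runs B1->T, B1->T, B1->T, B1->F, B2->F, B3->F, B5->E, B4->T; records B1=T, B1=F, B2=F, B3=F, B4=T, B5=E
run #5 (m=5, v=2) runs B1->T, B1->T, B1->T, B1->F, B2->F, B3->F, B5->E, B4->T; records B1=T, B1=F, B2=F, B3=F, B4=T, B5=E
run #6 (m=-1, v=2) runs B1->T, B1->T, B1->T, B1->F, B2->F, B3->F, B5->E, B4->T; records B1=T, B1=F, B2=F, B3=F, B4=T, B5=E
run #7 (m=3, v=2) runs B1->T, B1->T, B1->T, B1->F, B2->F, B3->F, B5->E, B4->T; records B1=T, B1=F, B2=F, B3=F, B4=T, B5=E
run #8 (m=4, v=2) runs B1->T, B1->T, B1->T, B1->F, B2->F, B3->F, B5->E, B4->T; records B1=T, B1=F, B2=F, B3=F, B4=T, B5=E
run #9 (m=2, v=5) runs B1->T, B1->T, B1->T, B1->T, B1->F, B2->T, B5->S, B4->T; records B1=T, B1=F, B2=T, B4=T, B5=S
union over the pool: B1=T, B1=F, B2=T, B2=F, B3=T, B3=F, B4=T, B4=F, B5=S, B5=E
uncovered (0 of 10): none

Answer: none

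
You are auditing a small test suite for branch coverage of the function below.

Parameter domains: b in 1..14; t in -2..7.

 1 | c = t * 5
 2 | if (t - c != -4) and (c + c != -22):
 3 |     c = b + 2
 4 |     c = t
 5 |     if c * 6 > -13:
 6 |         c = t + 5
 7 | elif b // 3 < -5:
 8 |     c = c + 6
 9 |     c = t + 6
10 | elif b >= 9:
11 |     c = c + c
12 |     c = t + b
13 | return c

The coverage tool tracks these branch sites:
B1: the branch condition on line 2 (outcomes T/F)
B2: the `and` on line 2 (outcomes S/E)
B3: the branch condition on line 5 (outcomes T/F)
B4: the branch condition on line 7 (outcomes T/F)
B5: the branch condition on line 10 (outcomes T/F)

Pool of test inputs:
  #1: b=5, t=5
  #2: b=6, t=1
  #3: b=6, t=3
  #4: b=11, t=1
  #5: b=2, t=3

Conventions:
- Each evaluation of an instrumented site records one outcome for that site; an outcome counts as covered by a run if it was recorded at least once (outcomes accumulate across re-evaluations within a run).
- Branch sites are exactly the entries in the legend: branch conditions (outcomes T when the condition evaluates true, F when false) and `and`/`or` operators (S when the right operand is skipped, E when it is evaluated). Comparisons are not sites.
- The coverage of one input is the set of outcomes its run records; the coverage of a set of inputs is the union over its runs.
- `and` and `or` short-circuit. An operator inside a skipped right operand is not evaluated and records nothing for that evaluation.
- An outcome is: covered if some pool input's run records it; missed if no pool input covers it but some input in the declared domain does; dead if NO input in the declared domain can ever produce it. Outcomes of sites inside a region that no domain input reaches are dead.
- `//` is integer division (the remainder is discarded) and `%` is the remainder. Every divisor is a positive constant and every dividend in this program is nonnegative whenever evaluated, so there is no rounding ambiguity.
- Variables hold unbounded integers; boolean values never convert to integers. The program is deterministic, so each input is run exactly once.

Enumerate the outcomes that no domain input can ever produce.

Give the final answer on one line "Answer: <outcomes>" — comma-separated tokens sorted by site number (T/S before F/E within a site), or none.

sweeping the full domain (140 inputs) for each outcome:
  B3=F: unreachable across the whole domain -> dead
  B4=T: unreachable across the whole domain -> dead
  reachable outcomes have witnesses, e.g. B1=T (e.g. b=1, t=-2), B1=F (e.g. b=1, t=1), B2=S (e.g. b=1, t=1), B2=E (e.g. b=1, t=-2)

Answer: B3=F, B4=T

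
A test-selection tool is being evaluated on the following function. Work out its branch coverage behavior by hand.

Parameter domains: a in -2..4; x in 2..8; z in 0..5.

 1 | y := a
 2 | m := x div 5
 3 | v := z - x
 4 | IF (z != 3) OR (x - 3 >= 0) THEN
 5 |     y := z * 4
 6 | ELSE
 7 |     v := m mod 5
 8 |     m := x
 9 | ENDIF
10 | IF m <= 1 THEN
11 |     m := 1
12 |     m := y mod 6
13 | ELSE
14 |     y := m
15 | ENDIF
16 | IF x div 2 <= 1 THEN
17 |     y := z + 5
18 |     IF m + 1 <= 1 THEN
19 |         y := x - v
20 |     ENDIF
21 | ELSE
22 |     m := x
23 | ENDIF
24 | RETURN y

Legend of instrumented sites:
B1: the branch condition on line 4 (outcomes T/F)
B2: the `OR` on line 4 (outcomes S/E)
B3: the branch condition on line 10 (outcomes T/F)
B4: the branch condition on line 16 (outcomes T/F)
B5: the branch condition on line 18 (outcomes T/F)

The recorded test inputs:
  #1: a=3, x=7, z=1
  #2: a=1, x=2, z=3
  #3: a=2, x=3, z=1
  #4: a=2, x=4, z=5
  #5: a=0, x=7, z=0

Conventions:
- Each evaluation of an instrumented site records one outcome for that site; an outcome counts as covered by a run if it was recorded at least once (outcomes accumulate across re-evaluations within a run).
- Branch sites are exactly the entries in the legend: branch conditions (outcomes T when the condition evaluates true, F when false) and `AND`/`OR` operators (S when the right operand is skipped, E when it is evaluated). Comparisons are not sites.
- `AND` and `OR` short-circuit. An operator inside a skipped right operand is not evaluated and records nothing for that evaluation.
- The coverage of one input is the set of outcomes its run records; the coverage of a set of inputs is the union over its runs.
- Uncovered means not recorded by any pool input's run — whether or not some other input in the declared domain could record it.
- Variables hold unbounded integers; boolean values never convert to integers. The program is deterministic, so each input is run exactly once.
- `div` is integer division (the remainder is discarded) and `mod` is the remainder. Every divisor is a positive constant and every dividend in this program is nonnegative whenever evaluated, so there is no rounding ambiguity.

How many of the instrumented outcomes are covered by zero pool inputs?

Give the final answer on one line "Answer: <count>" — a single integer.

input #1, a=3, x=7, z=1: events B2->S, B1->T, B3->T, B4->F; outcomes B1=T, B2=S, B3=T, B4=F
input #2, a=1, x=2, z=3: events B2->E, B1->F, B3->F, B4->T, B5->F; outcomes B1=F, B2=E, B3=F, B4=T, B5=F
input #3, a=2, x=3, z=1: events B2->S, B1->T, B3->T, B4->T, B5->F; outcomes B1=T, B2=S, B3=T, B4=T, B5=F
input #4, a=2, x=4, z=5: events B2->S, B1->T, B3->T, B4->F; outcomes B1=T, B2=S, B3=T, B4=F
input #5, a=0, x=7, z=0: events B2->S, B1->T, B3->T, B4->F; outcomes B1=T, B2=S, B3=T, B4=F
union over the pool: B1=T, B1=F, B2=S, B2=E, B3=T, B3=F, B4=T, B4=F, B5=F
uncovered (1 of 10): B5=T

Answer: 1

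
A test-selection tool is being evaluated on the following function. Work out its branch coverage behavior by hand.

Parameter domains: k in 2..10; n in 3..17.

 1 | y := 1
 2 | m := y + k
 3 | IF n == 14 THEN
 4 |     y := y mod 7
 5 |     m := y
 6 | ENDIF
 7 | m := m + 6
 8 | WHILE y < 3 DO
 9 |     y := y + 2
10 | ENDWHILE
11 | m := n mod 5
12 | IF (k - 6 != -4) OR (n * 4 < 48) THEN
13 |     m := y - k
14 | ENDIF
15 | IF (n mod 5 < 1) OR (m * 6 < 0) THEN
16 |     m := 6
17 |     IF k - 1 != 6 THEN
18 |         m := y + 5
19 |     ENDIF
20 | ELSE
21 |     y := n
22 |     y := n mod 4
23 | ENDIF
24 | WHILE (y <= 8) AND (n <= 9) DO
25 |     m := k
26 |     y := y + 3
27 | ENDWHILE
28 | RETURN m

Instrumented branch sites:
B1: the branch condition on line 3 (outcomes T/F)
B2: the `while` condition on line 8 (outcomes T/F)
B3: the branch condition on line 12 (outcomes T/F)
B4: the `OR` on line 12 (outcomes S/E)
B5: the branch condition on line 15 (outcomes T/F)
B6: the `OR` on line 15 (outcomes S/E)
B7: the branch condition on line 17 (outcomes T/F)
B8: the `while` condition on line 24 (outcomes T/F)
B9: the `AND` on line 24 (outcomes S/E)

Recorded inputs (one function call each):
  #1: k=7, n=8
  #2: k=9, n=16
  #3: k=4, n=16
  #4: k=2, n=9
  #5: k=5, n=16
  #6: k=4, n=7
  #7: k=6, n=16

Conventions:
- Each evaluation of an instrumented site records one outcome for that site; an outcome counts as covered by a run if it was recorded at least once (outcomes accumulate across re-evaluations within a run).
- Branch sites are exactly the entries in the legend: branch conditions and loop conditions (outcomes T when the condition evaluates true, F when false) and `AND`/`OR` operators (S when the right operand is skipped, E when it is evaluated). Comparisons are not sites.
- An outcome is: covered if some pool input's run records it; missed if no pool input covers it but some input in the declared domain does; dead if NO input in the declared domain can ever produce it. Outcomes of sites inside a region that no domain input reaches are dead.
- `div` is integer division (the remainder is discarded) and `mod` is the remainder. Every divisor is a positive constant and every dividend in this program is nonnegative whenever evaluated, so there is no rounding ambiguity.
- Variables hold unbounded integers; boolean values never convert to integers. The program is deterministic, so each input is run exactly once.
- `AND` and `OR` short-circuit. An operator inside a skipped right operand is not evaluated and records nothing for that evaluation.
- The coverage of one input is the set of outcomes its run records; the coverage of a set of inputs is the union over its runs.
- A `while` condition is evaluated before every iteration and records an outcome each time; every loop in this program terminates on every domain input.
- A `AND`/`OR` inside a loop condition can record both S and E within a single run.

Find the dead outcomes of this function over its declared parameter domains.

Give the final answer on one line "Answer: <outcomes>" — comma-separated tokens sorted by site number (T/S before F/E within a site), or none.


exhaustive pass over the 135-input domain:
  reachable outcomes have witnesses, e.g. B1=T (e.g. k=2, n=14), B1=F (e.g. k=2, n=3), B2=T (e.g. k=2, n=3), B2=F (e.g. k=2, n=3)
Answer: none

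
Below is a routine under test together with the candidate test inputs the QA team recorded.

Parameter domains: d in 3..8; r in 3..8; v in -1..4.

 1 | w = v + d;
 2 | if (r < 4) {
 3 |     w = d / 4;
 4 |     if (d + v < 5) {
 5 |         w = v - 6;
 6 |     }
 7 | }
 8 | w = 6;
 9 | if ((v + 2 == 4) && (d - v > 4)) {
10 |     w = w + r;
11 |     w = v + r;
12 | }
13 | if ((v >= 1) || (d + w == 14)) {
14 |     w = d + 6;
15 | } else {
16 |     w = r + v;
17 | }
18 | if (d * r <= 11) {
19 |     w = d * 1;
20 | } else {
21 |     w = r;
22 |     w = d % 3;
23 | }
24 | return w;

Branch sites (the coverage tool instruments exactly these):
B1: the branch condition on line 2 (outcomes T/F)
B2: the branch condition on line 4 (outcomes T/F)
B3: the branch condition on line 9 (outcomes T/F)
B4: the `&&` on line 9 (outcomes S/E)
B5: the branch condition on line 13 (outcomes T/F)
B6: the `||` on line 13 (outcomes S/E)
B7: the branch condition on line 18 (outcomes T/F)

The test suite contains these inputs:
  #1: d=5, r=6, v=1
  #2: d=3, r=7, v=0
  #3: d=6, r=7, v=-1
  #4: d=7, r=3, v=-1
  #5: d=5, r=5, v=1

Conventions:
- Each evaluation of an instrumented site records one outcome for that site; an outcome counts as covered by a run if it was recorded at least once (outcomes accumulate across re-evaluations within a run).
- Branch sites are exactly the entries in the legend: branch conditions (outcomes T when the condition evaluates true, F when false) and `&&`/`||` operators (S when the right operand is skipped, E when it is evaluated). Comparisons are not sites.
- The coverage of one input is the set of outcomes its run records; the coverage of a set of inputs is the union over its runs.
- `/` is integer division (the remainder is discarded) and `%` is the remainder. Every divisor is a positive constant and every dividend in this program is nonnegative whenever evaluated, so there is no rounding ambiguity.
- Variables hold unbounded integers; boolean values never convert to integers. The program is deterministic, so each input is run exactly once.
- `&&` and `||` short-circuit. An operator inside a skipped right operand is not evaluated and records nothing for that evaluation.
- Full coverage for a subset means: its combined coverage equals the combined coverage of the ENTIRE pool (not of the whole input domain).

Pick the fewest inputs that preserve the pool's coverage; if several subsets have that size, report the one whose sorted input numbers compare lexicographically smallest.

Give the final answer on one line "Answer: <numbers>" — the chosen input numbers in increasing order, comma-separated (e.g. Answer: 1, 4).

input #1, d=5, r=6, v=1: events B1->F, B4->S, B3->F, B6->S, B5->T, B7->F; outcomes B1=F, B3=F, B4=S, B5=T, B6=S, B7=F
input #2, d=3, r=7, v=0: events B1->F, B4->S, B3->F, B6->E, B5->F, B7->F; outcomes B1=F, B3=F, B4=S, B5=F, B6=E, B7=F
input #3, d=6, r=7, v=-1: events B1->F, B4->S, B3->F, B6->E, B5->F, B7->F; outcomes B1=F, B3=F, B4=S, B5=F, B6=E, B7=F
input #4, d=7, r=3, v=-1: events B1->T, B2->F, B4->S, B3->F, B6->E, B5->F, B7->F; outcomes B1=T, B2=F, B3=F, B4=S, B5=F, B6=E, B7=F
input #5, d=5, r=5, v=1: events B1->F, B4->S, B3->F, B6->S, B5->T, B7->F; outcomes B1=F, B3=F, B4=S, B5=T, B6=S, B7=F
pool-wide coverage (10 outcomes): B1=T, B1=F, B2=F, B3=F, B4=S, B5=T, B5=F, B6=S, B6=E, B7=F
every size-1 subset falls short of the 10 outcomes (best: 7/10)
the canonical winner is {1, 4}: size 2, full 10-outcome coverage, earliest index list among size-2 covers

Answer: 1, 4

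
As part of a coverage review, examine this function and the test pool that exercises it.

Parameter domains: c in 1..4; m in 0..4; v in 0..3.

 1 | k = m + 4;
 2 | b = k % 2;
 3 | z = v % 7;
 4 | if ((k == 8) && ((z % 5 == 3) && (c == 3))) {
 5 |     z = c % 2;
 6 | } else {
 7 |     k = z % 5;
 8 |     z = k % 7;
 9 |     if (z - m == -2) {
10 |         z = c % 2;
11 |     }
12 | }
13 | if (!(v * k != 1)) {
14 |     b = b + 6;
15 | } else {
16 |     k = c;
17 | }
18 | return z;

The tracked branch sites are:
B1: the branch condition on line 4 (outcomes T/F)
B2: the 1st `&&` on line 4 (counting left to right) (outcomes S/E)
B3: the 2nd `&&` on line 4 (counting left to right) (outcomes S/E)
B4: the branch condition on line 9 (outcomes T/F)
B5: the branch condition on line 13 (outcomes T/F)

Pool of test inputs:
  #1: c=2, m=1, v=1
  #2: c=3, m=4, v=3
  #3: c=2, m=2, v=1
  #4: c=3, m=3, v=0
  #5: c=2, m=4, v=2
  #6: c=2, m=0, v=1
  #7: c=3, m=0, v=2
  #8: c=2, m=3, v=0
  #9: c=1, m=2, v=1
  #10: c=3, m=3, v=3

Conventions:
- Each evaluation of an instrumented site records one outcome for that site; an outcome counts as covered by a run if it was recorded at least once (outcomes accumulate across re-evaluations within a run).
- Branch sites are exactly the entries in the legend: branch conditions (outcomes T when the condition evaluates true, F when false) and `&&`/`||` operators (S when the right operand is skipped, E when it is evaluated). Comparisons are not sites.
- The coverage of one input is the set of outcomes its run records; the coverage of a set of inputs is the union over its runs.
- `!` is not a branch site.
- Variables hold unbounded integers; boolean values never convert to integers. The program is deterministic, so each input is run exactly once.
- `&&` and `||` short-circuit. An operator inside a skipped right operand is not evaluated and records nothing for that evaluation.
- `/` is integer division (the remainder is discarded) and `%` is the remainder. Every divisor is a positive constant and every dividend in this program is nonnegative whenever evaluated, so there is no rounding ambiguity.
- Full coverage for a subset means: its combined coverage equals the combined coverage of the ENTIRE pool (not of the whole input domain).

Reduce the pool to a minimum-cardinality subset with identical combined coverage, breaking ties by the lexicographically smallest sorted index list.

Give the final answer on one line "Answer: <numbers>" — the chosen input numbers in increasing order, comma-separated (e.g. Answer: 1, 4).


input #1 (c=2, m=1, v=1): events B2->S, B1->F, B4->F, B5->T; covers B1=F, B2=S, B4=F, B5=T
input #2 (c=3, m=4, v=3): events B2->E, B3->E, B1->T, B5->F; covers B1=T, B2=E, B3=E, B5=F
input #3 (c=2, m=2, v=1): events B2->S, B1->F, B4->F, B5->T; covers B1=F, B2=S, B4=F, B5=T
input #4 (c=3, m=3, v=0): events B2->S, B1->F, B4->F, B5->F; covers B1=F, B2=S, B4=F, B5=F
input #5 (c=2, m=4, v=2): events B2->E, B3->S, B1->F, B4->T, B5->F; covers B1=F, B2=E, B3=S, B4=T, B5=F
input #6 (c=2, m=0, v=1): events B2->S, B1->F, B4->F, B5->T; covers B1=F, B2=S, B4=F, B5=T
input #7 (c=3, m=0, v=2): events B2->S, B1->F, B4->F, B5->F; covers B1=F, B2=S, B4=F, B5=F
input #8 (c=2, m=3, v=0): events B2->S, B1->F, B4->F, B5->F; covers B1=F, B2=S, B4=F, B5=F
input #9 (c=1, m=2, v=1): events B2->S, B1->F, B4->F, B5->T; covers B1=F, B2=S, B4=F, B5=T
input #10 (c=3, m=3, v=3): events B2->S, B1->F, B4->F, B5->F; covers B1=F, B2=S, B4=F, B5=F
together the pool reaches 10 outcomes: B1=T, B1=F, B2=S, B2=E, B3=S, B3=E, B4=T, B4=F, B5=T, B5=F
size 1 is not enough: best union over all size-1 subsets is 5/10
size 2 is not enough: best union over all size-2 subsets is 8/10
at size 3, {1, 2, 5} reaches all 10 outcomes; every lexicographically earlier size-3 subset fails
Answer: 1, 2, 5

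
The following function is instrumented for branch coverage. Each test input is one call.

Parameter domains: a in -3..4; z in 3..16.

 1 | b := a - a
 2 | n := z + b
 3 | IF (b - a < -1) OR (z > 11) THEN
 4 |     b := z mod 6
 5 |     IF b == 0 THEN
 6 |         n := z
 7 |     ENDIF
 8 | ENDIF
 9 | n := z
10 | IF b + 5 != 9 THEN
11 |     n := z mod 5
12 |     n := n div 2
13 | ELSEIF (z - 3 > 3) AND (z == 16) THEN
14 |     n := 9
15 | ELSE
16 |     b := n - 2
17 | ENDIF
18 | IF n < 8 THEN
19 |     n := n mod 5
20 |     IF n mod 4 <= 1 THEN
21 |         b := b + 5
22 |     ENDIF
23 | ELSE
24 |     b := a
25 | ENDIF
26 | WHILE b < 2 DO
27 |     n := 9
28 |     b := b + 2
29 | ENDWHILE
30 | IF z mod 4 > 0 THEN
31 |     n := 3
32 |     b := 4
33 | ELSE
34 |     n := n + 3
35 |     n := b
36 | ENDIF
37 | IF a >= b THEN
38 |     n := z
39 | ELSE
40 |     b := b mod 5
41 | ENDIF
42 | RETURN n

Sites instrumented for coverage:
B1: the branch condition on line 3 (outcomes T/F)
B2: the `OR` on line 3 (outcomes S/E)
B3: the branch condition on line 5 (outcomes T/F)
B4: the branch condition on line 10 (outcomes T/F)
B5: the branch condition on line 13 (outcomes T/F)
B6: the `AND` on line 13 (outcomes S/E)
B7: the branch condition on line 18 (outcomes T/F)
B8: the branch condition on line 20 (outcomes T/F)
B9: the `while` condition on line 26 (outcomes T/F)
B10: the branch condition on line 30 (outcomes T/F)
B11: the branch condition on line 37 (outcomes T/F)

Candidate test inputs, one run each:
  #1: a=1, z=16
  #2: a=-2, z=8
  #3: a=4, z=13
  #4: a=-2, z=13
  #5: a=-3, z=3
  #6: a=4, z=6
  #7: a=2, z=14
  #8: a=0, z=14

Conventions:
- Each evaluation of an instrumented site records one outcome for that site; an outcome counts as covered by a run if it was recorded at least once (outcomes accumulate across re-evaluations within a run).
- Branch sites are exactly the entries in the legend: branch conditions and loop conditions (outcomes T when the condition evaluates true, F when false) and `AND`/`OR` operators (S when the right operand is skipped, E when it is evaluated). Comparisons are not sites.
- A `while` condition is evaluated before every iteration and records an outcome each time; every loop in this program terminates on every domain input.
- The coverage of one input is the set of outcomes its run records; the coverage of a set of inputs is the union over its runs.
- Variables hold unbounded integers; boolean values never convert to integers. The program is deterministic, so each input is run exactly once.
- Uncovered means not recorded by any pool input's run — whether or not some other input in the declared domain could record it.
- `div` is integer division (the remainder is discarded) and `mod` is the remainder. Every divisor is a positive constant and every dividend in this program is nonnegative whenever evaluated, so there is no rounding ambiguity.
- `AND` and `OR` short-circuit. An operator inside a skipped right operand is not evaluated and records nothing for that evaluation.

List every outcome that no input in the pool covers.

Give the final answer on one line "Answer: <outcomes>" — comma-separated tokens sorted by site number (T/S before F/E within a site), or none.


test 1 (a=1, z=16) fires B2->E, B1->T, B3->F, B4->F, B6->E, B5->T, B7->F, B9->T, B9->F, B10->F, B11->F; hits B1=T, B2=E, B3=F, B4=F, B5=T, B6=E, B7=F, B9=T, B9=F, B10=F, B11=F
test 2 (a=-2, z=8) fires B2->E, B1->F, B4->T, B7->T, B8->T, B9->F, B10->F, B11->F; hits B1=F, B2=E, B4=T, B7=T, B8=T, B9=F, B10=F, B11=F
test 3 (a=4, z=13) fires B2->S, B1->T, B3->F, B4->T, B7->T, B8->T, B9->F, B10->T, B11->T; hits B1=T, B2=S, B3=F, B4=T, B7=T, B8=T, B9=F, B10=T, B11=T
test 4 (a=-2, z=13) fires B2->E, B1->T, B3->F, B4->T, B7->T, B8->T, B9->F, B10->T, B11->F; hits B1=T, B2=E, B3=F, B4=T, B7=T, B8=T, B9=F, B10=T, B11=F
test 5 (a=-3, z=3) fires B2->E, B1->F, B4->T, B7->T, B8->T, B9->F, B10->T, B11->F; hits B1=F, B2=E, B4=T, B7=T, B8=T, B9=F, B10=T, B11=F
test 6 (a=4, z=6) fires B2->S, B1->T, B3->T, B4->T, B7->T, B8->T, B9->F, B10->T, B11->T; hits B1=T, B2=S, B3=T, B4=T, B7=T, B8=T, B9=F, B10=T, B11=T
test 7 (a=2, z=14) fires B2->S, B1->T, B3->F, B4->T, B7->T, B8->F, B9->F, B10->T, B11->F; hits B1=T, B2=S, B3=F, B4=T, B7=T, B8=F, B9=F, B10=T, B11=F
test 8 (a=0, z=14) fires B2->E, B1->T, B3->F, B4->T, B7->T, B8->F, B9->F, B10->T, B11->F; hits B1=T, B2=E, B3=F, B4=T, B7=T, B8=F, B9=F, B10=T, B11=F
union over the pool: B1=T, B1=F, B2=S, B2=E, B3=T, B3=F, B4=T, B4=F, B5=T, B6=E, B7=T, B7=F, B8=T, B8=F, B9=T, B9=F, B10=T, B10=F, B11=T, B11=F
uncovered (2 of 22): B5=F, B6=S
Answer: B5=F, B6=S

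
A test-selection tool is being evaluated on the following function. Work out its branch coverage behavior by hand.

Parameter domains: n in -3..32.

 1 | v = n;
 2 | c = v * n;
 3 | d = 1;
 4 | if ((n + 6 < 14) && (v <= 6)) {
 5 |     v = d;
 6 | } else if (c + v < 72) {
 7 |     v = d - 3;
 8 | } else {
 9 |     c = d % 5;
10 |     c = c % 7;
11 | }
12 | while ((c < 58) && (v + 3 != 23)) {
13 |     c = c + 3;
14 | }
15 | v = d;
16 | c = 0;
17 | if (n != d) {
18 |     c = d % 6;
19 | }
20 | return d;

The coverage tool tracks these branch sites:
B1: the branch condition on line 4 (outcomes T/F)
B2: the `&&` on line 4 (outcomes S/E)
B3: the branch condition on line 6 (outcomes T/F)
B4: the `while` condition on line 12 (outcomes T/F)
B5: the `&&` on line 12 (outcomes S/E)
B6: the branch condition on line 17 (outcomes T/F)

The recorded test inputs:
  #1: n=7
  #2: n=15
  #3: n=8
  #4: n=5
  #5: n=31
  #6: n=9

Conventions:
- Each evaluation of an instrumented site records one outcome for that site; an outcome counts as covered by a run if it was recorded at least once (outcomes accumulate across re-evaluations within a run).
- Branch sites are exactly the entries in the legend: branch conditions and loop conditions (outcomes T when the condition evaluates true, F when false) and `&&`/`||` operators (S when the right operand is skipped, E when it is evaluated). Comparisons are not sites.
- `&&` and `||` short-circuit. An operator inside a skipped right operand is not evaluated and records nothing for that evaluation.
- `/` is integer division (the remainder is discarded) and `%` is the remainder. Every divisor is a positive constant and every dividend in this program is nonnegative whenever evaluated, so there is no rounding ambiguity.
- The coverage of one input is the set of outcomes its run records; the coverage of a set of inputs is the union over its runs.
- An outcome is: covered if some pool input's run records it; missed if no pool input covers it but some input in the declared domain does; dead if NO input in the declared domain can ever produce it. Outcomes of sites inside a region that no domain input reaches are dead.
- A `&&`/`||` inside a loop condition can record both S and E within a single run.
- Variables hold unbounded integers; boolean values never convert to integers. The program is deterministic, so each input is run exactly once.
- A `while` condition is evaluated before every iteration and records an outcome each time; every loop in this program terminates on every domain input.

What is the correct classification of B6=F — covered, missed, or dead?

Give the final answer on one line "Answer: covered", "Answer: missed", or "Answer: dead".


no pool input records B6=F
but domain input (n=1) does record it -> reachable, so missed
Answer: missed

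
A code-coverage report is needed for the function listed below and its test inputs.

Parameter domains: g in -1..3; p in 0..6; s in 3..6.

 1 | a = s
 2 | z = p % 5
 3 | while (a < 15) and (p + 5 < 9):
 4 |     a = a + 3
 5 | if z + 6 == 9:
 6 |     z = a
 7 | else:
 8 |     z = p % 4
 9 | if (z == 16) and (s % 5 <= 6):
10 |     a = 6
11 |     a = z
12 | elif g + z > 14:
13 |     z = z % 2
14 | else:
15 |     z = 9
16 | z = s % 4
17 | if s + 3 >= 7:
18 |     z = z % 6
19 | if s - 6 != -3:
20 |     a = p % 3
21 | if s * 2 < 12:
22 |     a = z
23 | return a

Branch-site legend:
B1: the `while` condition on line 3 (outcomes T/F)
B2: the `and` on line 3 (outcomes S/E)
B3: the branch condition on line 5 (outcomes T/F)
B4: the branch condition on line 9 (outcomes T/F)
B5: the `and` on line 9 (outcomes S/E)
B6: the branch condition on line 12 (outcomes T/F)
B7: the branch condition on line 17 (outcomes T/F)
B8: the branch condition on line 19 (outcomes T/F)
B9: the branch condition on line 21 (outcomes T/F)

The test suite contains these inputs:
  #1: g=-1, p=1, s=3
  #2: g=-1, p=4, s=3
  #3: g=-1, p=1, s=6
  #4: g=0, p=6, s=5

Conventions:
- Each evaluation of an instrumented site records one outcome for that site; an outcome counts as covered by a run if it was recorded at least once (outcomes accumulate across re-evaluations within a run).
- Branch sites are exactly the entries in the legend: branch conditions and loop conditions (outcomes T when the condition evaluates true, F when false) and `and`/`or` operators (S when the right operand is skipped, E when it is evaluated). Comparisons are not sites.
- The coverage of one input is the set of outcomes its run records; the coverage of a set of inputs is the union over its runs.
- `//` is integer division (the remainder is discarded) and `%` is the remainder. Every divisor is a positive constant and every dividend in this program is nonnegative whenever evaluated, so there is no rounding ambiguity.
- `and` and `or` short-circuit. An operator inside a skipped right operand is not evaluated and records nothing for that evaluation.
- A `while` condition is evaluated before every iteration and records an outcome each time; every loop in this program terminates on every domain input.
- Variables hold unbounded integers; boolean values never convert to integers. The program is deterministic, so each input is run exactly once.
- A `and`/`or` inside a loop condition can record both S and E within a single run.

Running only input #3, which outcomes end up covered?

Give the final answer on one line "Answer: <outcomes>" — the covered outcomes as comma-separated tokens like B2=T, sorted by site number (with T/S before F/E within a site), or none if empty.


Running input #3 (g=-1, p=1, s=6), event by event:
  B2->E, B1->T, B2->E, B1->T, B2->E, B1->T, B2->S, B1->F, B3->F, B5->S
  B4->F, B6->F, B7->T, B8->T, B9->F
collecting distinct outcomes: B1=T, B1=F, B2=S, B2=E, B3=F, B4=F, B5=S, B6=F, B7=T, B8=T, B9=F
Answer: B1=T, B1=F, B2=S, B2=E, B3=F, B4=F, B5=S, B6=F, B7=T, B8=T, B9=F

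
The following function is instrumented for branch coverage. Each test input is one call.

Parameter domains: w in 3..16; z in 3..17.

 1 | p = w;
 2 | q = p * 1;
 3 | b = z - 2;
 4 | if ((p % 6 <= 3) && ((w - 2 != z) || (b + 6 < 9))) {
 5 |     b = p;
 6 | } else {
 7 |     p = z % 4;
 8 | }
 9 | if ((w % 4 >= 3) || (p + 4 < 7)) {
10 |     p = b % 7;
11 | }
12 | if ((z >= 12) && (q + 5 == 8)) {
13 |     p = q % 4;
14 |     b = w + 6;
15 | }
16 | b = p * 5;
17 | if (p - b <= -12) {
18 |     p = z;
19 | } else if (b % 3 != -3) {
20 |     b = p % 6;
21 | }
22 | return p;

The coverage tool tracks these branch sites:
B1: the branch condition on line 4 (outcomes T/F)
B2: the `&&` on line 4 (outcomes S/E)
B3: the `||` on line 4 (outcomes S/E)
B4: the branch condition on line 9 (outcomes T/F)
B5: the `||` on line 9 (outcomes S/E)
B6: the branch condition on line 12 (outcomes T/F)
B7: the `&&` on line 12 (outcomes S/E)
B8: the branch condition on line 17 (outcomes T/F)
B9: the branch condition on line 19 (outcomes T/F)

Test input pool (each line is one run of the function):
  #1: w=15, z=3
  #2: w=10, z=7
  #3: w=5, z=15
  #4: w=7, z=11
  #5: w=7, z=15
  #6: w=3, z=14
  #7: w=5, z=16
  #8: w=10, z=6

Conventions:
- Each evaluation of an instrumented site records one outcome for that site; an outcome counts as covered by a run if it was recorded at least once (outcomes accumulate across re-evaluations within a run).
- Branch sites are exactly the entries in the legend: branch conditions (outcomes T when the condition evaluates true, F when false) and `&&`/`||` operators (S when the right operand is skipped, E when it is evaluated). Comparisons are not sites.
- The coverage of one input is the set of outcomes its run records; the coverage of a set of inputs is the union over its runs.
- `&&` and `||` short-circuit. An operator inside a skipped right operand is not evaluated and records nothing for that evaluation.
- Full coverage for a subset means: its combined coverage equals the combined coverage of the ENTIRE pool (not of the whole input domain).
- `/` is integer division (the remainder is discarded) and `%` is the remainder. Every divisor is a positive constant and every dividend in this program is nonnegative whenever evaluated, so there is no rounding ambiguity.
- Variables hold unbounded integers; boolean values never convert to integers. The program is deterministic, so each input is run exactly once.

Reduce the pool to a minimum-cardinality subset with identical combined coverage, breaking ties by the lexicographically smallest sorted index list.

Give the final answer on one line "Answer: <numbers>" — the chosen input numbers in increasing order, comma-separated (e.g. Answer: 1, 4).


run #1 (w=15, z=3) runs B2->E, B3->S, B1->T, B5->S, B4->T, B7->S, B6->F, B8->F, B9->T; records B1=T, B2=E, B3=S, B4=T, B5=S, B6=F, B7=S, B8=F, B9=T
run #2 (w=10, z=7) runs B2->S, B1->F, B5->E, B4->F, B7->S, B6->F, B8->T; records B1=F, B2=S, B4=F, B5=E, B6=F, B7=S, B8=T
run #3 (w=5, z=15) runs B2->S, B1->F, B5->E, B4->F, B7->E, B6->F, B8->T; records B1=F, B2=S, B4=F, B5=E, B6=F, B7=E, B8=T
run #4 (w=7, z=11) runs B2->E, B3->S, B1->T, B5->S, B4->T, B7->S, B6->F, B8->F, B9->T; records B1=T, B2=E, B3=S, B4=T, B5=S, B6=F, B7=S, B8=F, B9=T
run #5 (w=7, z=15) runs B2->E, B3->S, B1->T, B5->S, B4->T, B7->E, B6->F, B8->F, B9->T; records B1=T, B2=E, B3=S, B4=T, B5=S, B6=F, B7=E, B8=F, B9=T
run #6 (w=3, z=14) runs B2->E, B3->S, B1->T, B5->S, B4->T, B7->E, B6->T, B8->T; records B1=T, B2=E, B3=S, B4=T, B5=S, B6=T, B7=E, B8=T
run #7 (w=5, z=16) runs B2->S, B1->F, B5->E, B4->T, B7->E, B6->F, B8->F, B9->T; records B1=F, B2=S, B4=T, B5=E, B6=F, B7=E, B8=F, B9=T
run #8 (w=10, z=6) runs B2->S, B1->F, B5->E, B4->T, B7->S, B6->F, B8->T; records B1=F, B2=S, B4=T, B5=E, B6=F, B7=S, B8=T
together the pool reaches 16 outcomes: B1=T, B1=F, B2=S, B2=E, B3=S, B4=T, B4=F, B5=S, B5=E, B6=T, B6=F, B7=S, B7=E, B8=T, B8=F, B9=T
every size-1 subset falls short of the 16 outcomes (best: 9/16)
every size-2 subset falls short of the 16 outcomes (best: 15/16)
at size 3, {1, 2, 6} reaches all 16 outcomes; every lexicographically earlier size-3 subset fails
Answer: 1, 2, 6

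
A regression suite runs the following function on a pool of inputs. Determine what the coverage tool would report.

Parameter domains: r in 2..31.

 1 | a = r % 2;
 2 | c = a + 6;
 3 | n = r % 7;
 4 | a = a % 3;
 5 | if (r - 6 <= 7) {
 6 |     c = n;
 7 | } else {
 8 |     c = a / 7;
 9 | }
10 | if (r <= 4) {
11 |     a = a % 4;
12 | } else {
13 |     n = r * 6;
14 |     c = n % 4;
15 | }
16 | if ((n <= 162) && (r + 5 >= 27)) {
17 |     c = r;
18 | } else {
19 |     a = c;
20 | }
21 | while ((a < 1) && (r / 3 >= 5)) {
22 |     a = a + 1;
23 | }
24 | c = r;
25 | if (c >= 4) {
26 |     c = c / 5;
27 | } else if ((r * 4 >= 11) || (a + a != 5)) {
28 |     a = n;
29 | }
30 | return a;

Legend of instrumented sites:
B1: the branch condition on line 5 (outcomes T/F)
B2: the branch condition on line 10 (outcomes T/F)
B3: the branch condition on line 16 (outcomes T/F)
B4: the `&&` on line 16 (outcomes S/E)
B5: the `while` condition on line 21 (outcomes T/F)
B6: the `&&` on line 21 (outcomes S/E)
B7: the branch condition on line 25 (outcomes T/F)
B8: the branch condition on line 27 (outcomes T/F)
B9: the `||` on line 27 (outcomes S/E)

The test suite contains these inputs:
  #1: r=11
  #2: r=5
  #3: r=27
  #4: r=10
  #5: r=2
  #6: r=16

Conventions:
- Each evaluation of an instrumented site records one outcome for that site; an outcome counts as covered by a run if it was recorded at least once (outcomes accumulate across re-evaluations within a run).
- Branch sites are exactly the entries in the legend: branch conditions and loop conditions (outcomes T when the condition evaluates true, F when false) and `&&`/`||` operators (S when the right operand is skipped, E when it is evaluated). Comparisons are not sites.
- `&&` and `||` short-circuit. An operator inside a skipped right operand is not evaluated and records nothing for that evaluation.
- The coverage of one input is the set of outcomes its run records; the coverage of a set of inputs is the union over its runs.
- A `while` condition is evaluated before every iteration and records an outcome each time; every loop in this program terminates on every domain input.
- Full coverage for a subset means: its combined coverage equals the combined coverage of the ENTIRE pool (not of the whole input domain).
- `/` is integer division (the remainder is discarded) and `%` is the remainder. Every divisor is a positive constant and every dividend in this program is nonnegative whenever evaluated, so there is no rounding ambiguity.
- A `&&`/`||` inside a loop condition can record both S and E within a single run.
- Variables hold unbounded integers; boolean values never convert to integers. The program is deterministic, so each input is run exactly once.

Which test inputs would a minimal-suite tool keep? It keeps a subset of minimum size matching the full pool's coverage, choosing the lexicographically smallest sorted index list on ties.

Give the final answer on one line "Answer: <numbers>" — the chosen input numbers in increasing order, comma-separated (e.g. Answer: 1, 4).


test 1 (r=11) fires B1->T, B2->F, B4->E, B3->F, B6->S, B5->F, B7->T; hits B1=T, B2=F, B3=F, B4=E, B5=F, B6=S, B7=T
test 2 (r=5) fires B1->T, B2->F, B4->E, B3->F, B6->S, B5->F, B7->T; hits B1=T, B2=F, B3=F, B4=E, B5=F, B6=S, B7=T
test 3 (r=27) fires B1->F, B2->F, B4->E, B3->T, B6->S, B5->F, B7->T; hits B1=F, B2=F, B3=T, B4=E, B5=F, B6=S, B7=T
test 4 (r=10) fires B1->T, B2->F, B4->E, B3->F, B6->E, B5->F, B7->T; hits B1=T, B2=F, B3=F, B4=E, B5=F, B6=E, B7=T
test 5 (r=2) fires B1->T, B2->T, B4->E, B3->F, B6->S, B5->F, B7->F, B9->E, B8->T; hits B1=T, B2=T, B3=F, B4=E, B5=F, B6=S, B7=F, B8=T, B9=E
test 6 (r=16) fires B1->F, B2->F, B4->E, B3->F, B6->E, B5->T, B6->S, B5->F, B7->T; hits B1=F, B2=F, B3=F, B4=E, B5=T, B5=F, B6=S, B6=E, B7=T
pool-wide coverage (15 outcomes): B1=T, B1=F, B2=T, B2=F, B3=T, B3=F, B4=E, B5=T, B5=F, B6=S, B6=E, B7=T, B7=F, B8=T, B9=E
checked all size-1 subsets: none covers 15 outcomes (max 9/15)
checked all size-2 subsets: none covers 15 outcomes (max 14/15)
inputs {3, 5, 6} (size 3) cover everything; no size-3 subset with a lexicographically smaller index list covers all 15
Answer: 3, 5, 6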